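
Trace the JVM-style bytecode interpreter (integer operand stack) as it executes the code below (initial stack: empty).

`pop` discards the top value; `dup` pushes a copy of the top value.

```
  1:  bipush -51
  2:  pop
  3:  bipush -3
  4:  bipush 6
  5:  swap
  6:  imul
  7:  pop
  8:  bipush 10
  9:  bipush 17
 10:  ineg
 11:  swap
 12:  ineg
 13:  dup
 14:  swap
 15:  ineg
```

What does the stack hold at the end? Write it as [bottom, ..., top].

[-17, -10, 10]

bipush -51 : [-51]
pop        : []
bipush -3  : [-3]
bipush 6   : [-3, 6]
swap       : [6, -3]
imul       : [-18]
pop        : []
bipush 10  : [10]
bipush 17  : [10, 17]
ineg       : [10, -17]
swap       : [-17, 10]
ineg       : [-17, -10]
dup        : [-17, -10, -10]
swap       : [-17, -10, -10]
ineg       : [-17, -10, 10]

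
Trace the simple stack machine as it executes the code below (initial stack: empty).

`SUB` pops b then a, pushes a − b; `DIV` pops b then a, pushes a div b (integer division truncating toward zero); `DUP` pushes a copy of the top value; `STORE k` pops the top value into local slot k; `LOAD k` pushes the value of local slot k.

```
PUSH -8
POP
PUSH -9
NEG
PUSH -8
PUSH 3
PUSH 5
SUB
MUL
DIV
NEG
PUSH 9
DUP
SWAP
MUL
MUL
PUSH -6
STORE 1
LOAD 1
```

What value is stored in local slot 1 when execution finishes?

-6

PUSH -8 : [-8]
POP     : []
PUSH -9 : [-9]
NEG     : [9]
PUSH -8 : [9, -8]
PUSH 3  : [9, -8, 3]
PUSH 5  : [9, -8, 3, 5]
SUB     : [9, -8, -2]
MUL     : [9, 16]
DIV     : [0]
NEG     : [0]
PUSH 9  : [0, 9]
DUP     : [0, 9, 9]
SWAP    : [0, 9, 9]
MUL     : [0, 81]
MUL     : [0]
PUSH -6 : [0, -6]
STORE 1 : [0]
LOAD 1  : [0, -6]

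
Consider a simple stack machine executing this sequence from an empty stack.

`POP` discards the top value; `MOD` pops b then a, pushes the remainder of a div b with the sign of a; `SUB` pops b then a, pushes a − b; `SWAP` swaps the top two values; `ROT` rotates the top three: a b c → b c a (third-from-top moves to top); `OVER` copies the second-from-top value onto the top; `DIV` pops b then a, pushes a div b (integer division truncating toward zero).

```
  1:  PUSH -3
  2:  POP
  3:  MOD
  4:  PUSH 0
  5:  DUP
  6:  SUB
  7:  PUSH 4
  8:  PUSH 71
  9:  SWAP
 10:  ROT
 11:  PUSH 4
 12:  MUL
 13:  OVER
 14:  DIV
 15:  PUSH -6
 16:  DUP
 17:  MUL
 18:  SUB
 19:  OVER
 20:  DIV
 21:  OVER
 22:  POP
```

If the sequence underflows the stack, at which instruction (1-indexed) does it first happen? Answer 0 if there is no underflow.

PUSH -3 : -3
POP     : (empty)
MOD  — needs 2 operands, stack has 0 → underflow

3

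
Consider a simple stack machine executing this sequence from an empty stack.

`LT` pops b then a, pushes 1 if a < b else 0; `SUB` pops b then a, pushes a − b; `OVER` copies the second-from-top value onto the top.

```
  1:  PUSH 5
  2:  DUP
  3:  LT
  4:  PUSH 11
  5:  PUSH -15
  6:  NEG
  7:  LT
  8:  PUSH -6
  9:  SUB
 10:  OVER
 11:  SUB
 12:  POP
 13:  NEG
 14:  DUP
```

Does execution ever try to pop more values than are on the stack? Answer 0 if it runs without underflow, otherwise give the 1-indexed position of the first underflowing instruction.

PUSH 5   -> [5]
DUP      -> [5, 5]
LT       -> [0]
PUSH 11  -> [0, 11]
PUSH -15 -> [0, 11, -15]
NEG      -> [0, 11, 15]
LT       -> [0, 1]
PUSH -6  -> [0, 1, -6]
SUB      -> [0, 7]
OVER     -> [0, 7, 0]
SUB      -> [0, 7]
POP      -> [0]
NEG      -> [0]
DUP      -> [0, 0]

0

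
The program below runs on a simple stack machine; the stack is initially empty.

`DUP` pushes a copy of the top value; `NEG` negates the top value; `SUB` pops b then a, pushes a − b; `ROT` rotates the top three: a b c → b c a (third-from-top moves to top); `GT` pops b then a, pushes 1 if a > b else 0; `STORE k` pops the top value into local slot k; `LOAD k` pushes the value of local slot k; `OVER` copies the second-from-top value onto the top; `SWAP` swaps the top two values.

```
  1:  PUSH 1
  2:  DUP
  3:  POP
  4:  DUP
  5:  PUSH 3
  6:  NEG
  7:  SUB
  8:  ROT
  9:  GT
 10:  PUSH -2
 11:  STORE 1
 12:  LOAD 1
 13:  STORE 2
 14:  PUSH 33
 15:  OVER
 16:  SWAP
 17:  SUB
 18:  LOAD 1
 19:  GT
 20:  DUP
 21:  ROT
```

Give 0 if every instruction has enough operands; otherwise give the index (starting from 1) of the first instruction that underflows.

PUSH 1 → [1]
DUP    → [1, 1]
POP    → [1]
DUP    → [1, 1]
PUSH 3 → [1, 1, 3]
NEG    → [1, 1, -3]
SUB    → [1, 4]
ROT  — needs 3 operands, stack has 2 → underflow

8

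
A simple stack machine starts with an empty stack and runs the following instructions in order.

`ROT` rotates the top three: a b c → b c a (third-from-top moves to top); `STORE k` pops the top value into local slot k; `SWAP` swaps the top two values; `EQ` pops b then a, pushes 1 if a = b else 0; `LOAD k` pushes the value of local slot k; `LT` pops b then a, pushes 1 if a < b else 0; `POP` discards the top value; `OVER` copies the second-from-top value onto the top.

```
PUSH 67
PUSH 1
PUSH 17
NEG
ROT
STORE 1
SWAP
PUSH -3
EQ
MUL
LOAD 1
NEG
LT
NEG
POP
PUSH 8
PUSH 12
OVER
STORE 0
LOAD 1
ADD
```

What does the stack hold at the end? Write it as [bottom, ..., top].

PUSH 67 → [67]
PUSH 1  → [67, 1]
PUSH 17 → [67, 1, 17]
NEG     → [67, 1, -17]
ROT     → [1, -17, 67]
STORE 1 → [1, -17]
SWAP    → [-17, 1]
PUSH -3 → [-17, 1, -3]
EQ      → [-17, 0]
MUL     → [0]
LOAD 1  → [0, 67]
NEG     → [0, -67]
LT      → [0]
NEG     → [0]
POP     → []
PUSH 8  → [8]
PUSH 12 → [8, 12]
OVER    → [8, 12, 8]
STORE 0 → [8, 12]
LOAD 1  → [8, 12, 67]
ADD     → [8, 79]

[8, 79]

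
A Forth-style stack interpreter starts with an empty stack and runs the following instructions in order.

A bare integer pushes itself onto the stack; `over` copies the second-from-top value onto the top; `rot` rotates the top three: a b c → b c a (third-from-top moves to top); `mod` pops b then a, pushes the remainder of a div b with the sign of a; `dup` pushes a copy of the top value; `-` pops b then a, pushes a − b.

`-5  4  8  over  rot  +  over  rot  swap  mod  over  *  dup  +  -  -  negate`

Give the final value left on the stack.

-5      [-5]
4       [-5, 4]
8       [-5, 4, 8]
over    [-5, 4, 8, 4]
rot     [-5, 8, 4, 4]
+       [-5, 8, 8]
over    [-5, 8, 8, 8]
rot     [-5, 8, 8, 8]
swap    [-5, 8, 8, 8]
mod     [-5, 8, 0]
over    [-5, 8, 0, 8]
*       [-5, 8, 0]
dup     [-5, 8, 0, 0]
+       [-5, 8, 0]
-       [-5, 8]
-       [-13]
negate  [13]

13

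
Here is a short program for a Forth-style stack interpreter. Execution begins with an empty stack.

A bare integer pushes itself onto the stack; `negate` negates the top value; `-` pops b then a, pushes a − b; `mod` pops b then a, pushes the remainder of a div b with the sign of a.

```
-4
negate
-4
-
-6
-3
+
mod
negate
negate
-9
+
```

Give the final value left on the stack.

-4     -> [-4]
negate -> [4]
-4     -> [4, -4]
-      -> [8]
-6     -> [8, -6]
-3     -> [8, -6, -3]
+      -> [8, -9]
mod    -> [8]
negate -> [-8]
negate -> [8]
-9     -> [8, -9]
+      -> [-1]

-1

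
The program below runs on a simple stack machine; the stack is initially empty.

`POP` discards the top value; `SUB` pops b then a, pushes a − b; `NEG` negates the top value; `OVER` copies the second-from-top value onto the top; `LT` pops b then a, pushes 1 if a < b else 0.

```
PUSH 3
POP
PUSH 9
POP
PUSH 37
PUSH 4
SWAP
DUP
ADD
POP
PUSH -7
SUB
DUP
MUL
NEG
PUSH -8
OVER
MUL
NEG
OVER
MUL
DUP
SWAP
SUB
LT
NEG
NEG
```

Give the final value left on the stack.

1

PUSH 3  : [3]
POP     : []
PUSH 9  : [9]
POP     : []
PUSH 37 : [37]
PUSH 4  : [37, 4]
SWAP    : [4, 37]
DUP     : [4, 37, 37]
ADD     : [4, 74]
POP     : [4]
PUSH -7 : [4, -7]
SUB     : [11]
DUP     : [11, 11]
MUL     : [121]
NEG     : [-121]
PUSH -8 : [-121, -8]
OVER    : [-121, -8, -121]
MUL     : [-121, 968]
NEG     : [-121, -968]
OVER    : [-121, -968, -121]
MUL     : [-121, 117128]
DUP     : [-121, 117128, 117128]
SWAP    : [-121, 117128, 117128]
SUB     : [-121, 0]
LT      : [1]
NEG     : [-1]
NEG     : [1]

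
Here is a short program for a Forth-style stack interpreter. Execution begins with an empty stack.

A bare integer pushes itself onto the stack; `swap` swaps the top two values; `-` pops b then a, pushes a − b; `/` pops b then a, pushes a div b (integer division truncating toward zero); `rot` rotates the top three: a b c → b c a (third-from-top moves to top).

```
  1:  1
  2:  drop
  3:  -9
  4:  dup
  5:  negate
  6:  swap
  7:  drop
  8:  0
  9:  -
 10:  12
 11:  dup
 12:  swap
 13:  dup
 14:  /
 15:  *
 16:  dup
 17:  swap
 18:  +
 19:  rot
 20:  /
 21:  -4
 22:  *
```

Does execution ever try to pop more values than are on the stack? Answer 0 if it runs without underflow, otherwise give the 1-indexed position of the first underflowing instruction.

1      → 1
drop   → (empty)
-9     → -9
dup    → -9 -9
negate → -9 9
swap   → 9 -9
drop   → 9
0      → 9 0
-      → 9
12     → 9 12
dup    → 9 12 12
swap   → 9 12 12
dup    → 9 12 12 12
/      → 9 12 1
*      → 9 12
dup    → 9 12 12
swap   → 9 12 12
+      → 9 24
rot  — needs 3 operands, stack has 2 → underflow

19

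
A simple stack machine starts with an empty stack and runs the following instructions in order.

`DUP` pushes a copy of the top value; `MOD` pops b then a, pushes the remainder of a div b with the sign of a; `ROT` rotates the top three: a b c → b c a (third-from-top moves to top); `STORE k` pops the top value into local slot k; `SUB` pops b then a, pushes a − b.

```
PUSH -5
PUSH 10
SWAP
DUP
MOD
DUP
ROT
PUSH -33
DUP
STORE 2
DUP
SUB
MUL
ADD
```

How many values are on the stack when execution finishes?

PUSH -5  → -5
PUSH 10  → -5 10
SWAP     → 10 -5
DUP      → 10 -5 -5
MOD      → 10 0
DUP      → 10 0 0
ROT      → 0 0 10
PUSH -33 → 0 0 10 -33
DUP      → 0 0 10 -33 -33
STORE 2  → 0 0 10 -33
DUP      → 0 0 10 -33 -33
SUB      → 0 0 10 0
MUL      → 0 0 0
ADD      → 0 0

2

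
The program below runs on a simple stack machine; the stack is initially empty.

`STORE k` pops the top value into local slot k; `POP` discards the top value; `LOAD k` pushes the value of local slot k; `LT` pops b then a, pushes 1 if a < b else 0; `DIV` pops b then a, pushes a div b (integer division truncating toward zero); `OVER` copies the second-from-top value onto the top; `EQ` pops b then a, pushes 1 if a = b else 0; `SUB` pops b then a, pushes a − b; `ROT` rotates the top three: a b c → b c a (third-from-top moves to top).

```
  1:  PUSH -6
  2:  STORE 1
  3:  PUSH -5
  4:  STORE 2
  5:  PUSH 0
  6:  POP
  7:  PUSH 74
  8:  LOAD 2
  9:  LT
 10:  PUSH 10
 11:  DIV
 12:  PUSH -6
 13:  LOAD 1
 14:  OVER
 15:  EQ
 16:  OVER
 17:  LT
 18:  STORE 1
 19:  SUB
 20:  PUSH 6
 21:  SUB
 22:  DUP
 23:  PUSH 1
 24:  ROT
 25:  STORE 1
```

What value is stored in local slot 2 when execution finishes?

-5

PUSH -6  [-6]
STORE 1  []
PUSH -5  [-5]
STORE 2  []
PUSH 0   [0]
POP      []
PUSH 74  [74]
LOAD 2   [74, -5]
LT       [0]
PUSH 10  [0, 10]
DIV      [0]
PUSH -6  [0, -6]
LOAD 1   [0, -6, -6]
OVER     [0, -6, -6, -6]
EQ       [0, -6, 1]
OVER     [0, -6, 1, -6]
LT       [0, -6, 0]
STORE 1  [0, -6]
SUB      [6]
PUSH 6   [6, 6]
SUB      [0]
DUP      [0, 0]
PUSH 1   [0, 0, 1]
ROT      [0, 1, 0]
STORE 1  [0, 1]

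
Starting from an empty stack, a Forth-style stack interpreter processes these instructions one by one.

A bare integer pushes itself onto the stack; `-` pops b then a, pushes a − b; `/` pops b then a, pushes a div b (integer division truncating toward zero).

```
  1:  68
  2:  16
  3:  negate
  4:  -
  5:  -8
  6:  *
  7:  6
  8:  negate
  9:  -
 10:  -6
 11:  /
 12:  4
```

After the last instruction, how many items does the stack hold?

68     -> [68]
16     -> [68, 16]
negate -> [68, -16]
-      -> [84]
-8     -> [84, -8]
*      -> [-672]
6      -> [-672, 6]
negate -> [-672, -6]
-      -> [-666]
-6     -> [-666, -6]
/      -> [111]
4      -> [111, 4]

2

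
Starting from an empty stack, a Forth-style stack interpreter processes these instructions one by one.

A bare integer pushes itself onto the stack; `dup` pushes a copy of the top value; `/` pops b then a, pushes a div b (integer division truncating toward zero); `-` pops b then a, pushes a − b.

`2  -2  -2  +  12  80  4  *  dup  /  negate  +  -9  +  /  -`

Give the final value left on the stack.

4

2       [2]
-2      [2, -2]
-2      [2, -2, -2]
+       [2, -4]
12      [2, -4, 12]
80      [2, -4, 12, 80]
4       [2, -4, 12, 80, 4]
*       [2, -4, 12, 320]
dup     [2, -4, 12, 320, 320]
/       [2, -4, 12, 1]
negate  [2, -4, 12, -1]
+       [2, -4, 11]
-9      [2, -4, 11, -9]
+       [2, -4, 2]
/       [2, -2]
-       [4]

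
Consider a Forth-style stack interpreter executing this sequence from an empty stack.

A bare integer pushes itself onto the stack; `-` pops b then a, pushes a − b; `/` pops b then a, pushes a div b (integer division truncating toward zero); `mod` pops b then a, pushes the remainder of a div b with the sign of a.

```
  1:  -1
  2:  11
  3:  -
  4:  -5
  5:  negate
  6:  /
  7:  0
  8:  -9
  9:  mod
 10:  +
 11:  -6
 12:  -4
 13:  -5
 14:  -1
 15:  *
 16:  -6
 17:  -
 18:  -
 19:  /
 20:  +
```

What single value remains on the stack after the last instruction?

-1      [-1]
11      [-1, 11]
-       [-12]
-5      [-12, -5]
negate  [-12, 5]
/       [-2]
0       [-2, 0]
-9      [-2, 0, -9]
mod     [-2, 0]
+       [-2]
-6      [-2, -6]
-4      [-2, -6, -4]
-5      [-2, -6, -4, -5]
-1      [-2, -6, -4, -5, -1]
*       [-2, -6, -4, 5]
-6      [-2, -6, -4, 5, -6]
-       [-2, -6, -4, 11]
-       [-2, -6, -15]
/       [-2, 0]
+       [-2]

-2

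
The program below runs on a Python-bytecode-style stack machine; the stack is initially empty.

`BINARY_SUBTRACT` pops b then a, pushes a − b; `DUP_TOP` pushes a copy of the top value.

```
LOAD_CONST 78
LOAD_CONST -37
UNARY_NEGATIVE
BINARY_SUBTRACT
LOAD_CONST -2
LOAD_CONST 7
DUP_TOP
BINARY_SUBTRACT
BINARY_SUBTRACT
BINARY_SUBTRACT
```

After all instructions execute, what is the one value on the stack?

43

LOAD_CONST 78   → [78]
LOAD_CONST -37  → [78, -37]
UNARY_NEGATIVE  → [78, 37]
BINARY_SUBTRACT → [41]
LOAD_CONST -2   → [41, -2]
LOAD_CONST 7    → [41, -2, 7]
DUP_TOP         → [41, -2, 7, 7]
BINARY_SUBTRACT → [41, -2, 0]
BINARY_SUBTRACT → [41, -2]
BINARY_SUBTRACT → [43]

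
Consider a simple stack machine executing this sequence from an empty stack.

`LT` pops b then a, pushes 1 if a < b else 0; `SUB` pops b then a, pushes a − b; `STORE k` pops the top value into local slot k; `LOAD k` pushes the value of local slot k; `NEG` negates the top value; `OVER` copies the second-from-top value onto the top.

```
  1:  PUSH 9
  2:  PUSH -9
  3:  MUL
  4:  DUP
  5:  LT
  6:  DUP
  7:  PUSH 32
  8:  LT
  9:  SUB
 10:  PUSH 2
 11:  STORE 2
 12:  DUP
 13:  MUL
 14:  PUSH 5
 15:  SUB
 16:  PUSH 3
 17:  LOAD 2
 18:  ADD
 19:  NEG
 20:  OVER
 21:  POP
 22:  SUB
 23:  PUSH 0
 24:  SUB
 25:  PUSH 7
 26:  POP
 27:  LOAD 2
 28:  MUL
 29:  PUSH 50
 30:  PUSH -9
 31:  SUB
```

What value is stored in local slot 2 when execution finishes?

PUSH 9   [9]
PUSH -9  [9, -9]
MUL      [-81]
DUP      [-81, -81]
LT       [0]
DUP      [0, 0]
PUSH 32  [0, 0, 32]
LT       [0, 1]
SUB      [-1]
PUSH 2   [-1, 2]
STORE 2  [-1]
DUP      [-1, -1]
MUL      [1]
PUSH 5   [1, 5]
SUB      [-4]
PUSH 3   [-4, 3]
LOAD 2   [-4, 3, 2]
ADD      [-4, 5]
NEG      [-4, -5]
OVER     [-4, -5, -4]
POP      [-4, -5]
SUB      [1]
PUSH 0   [1, 0]
SUB      [1]
PUSH 7   [1, 7]
POP      [1]
LOAD 2   [1, 2]
MUL      [2]
PUSH 50  [2, 50]
PUSH -9  [2, 50, -9]
SUB      [2, 59]

2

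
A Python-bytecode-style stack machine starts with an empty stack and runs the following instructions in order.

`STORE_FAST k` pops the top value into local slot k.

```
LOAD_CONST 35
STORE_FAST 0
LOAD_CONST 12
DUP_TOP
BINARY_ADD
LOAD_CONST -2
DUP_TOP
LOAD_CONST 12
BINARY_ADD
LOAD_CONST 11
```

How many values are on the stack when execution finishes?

4

LOAD_CONST 35 : 35
STORE_FAST 0  : (empty)
LOAD_CONST 12 : 12
DUP_TOP       : 12 12
BINARY_ADD    : 24
LOAD_CONST -2 : 24 -2
DUP_TOP       : 24 -2 -2
LOAD_CONST 12 : 24 -2 -2 12
BINARY_ADD    : 24 -2 10
LOAD_CONST 11 : 24 -2 10 11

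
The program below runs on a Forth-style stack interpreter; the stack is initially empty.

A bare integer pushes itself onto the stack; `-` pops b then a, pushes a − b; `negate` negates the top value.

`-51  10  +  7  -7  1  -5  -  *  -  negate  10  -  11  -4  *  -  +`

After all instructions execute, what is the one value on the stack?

-56

-51    : [-51]
10     : [-51, 10]
+      : [-41]
7      : [-41, 7]
-7     : [-41, 7, -7]
1      : [-41, 7, -7, 1]
-5     : [-41, 7, -7, 1, -5]
-      : [-41, 7, -7, 6]
*      : [-41, 7, -42]
-      : [-41, 49]
negate : [-41, -49]
10     : [-41, -49, 10]
-      : [-41, -59]
11     : [-41, -59, 11]
-4     : [-41, -59, 11, -4]
*      : [-41, -59, -44]
-      : [-41, -15]
+      : [-56]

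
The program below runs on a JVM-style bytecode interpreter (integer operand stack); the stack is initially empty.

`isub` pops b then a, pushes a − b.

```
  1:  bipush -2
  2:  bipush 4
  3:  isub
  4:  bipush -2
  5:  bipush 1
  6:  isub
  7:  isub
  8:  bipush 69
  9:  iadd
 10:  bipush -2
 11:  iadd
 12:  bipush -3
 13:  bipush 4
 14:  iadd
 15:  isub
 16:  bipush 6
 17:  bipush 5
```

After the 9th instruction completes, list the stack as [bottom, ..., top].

[66]

bipush -2 -> -2
bipush 4  -> -2 4
isub      -> -6
bipush -2 -> -6 -2
bipush 1  -> -6 -2 1
isub      -> -6 -3
isub      -> -3
bipush 69 -> -3 69
iadd      -> 66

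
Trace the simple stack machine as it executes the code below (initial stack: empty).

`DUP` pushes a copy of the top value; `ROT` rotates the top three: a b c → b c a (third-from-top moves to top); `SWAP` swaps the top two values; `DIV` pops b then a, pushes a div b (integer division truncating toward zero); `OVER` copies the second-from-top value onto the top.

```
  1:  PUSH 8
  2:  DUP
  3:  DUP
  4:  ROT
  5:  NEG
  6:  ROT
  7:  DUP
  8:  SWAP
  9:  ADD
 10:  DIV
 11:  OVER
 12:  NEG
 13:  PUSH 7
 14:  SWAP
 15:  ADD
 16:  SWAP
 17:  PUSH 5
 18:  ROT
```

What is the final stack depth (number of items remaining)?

4

PUSH 8 : [8]
DUP    : [8, 8]
DUP    : [8, 8, 8]
ROT    : [8, 8, 8]
NEG    : [8, 8, -8]
ROT    : [8, -8, 8]
DUP    : [8, -8, 8, 8]
SWAP   : [8, -8, 8, 8]
ADD    : [8, -8, 16]
DIV    : [8, 0]
OVER   : [8, 0, 8]
NEG    : [8, 0, -8]
PUSH 7 : [8, 0, -8, 7]
SWAP   : [8, 0, 7, -8]
ADD    : [8, 0, -1]
SWAP   : [8, -1, 0]
PUSH 5 : [8, -1, 0, 5]
ROT    : [8, 0, 5, -1]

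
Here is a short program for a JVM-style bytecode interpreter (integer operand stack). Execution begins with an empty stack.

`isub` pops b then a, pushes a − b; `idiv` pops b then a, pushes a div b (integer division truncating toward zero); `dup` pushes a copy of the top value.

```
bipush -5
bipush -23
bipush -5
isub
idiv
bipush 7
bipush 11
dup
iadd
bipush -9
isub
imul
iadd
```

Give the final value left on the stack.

217

bipush -5  → -5
bipush -23 → -5 -23
bipush -5  → -5 -23 -5
isub       → -5 -18
idiv       → 0
bipush 7   → 0 7
bipush 11  → 0 7 11
dup        → 0 7 11 11
iadd       → 0 7 22
bipush -9  → 0 7 22 -9
isub       → 0 7 31
imul       → 0 217
iadd       → 217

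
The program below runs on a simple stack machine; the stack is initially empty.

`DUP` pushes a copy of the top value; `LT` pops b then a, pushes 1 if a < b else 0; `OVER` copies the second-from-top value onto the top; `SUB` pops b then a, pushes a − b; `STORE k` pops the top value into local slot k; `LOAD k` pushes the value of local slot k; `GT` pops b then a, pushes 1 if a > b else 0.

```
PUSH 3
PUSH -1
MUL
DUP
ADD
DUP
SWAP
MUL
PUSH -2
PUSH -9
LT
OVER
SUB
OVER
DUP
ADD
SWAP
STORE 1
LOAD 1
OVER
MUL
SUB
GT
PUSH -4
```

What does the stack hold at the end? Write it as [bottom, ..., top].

[0, -4]

PUSH 3  -> [3]
PUSH -1 -> [3, -1]
MUL     -> [-3]
DUP     -> [-3, -3]
ADD     -> [-6]
DUP     -> [-6, -6]
SWAP    -> [-6, -6]
MUL     -> [36]
PUSH -2 -> [36, -2]
PUSH -9 -> [36, -2, -9]
LT      -> [36, 0]
OVER    -> [36, 0, 36]
SUB     -> [36, -36]
OVER    -> [36, -36, 36]
DUP     -> [36, -36, 36, 36]
ADD     -> [36, -36, 72]
SWAP    -> [36, 72, -36]
STORE 1 -> [36, 72]
LOAD 1  -> [36, 72, -36]
OVER    -> [36, 72, -36, 72]
MUL     -> [36, 72, -2592]
SUB     -> [36, 2664]
GT      -> [0]
PUSH -4 -> [0, -4]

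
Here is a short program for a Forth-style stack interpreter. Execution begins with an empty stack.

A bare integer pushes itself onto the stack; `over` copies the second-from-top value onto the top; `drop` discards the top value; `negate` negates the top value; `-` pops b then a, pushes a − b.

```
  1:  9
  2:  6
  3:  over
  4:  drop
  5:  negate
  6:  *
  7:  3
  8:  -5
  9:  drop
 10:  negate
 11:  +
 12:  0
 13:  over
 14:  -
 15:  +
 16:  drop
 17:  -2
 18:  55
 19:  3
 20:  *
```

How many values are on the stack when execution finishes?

2

9      → 9
6      → 9 6
over   → 9 6 9
drop   → 9 6
negate → 9 -6
*      → -54
3      → -54 3
-5     → -54 3 -5
drop   → -54 3
negate → -54 -3
+      → -57
0      → -57 0
over   → -57 0 -57
-      → -57 57
+      → 0
drop   → (empty)
-2     → -2
55     → -2 55
3      → -2 55 3
*      → -2 165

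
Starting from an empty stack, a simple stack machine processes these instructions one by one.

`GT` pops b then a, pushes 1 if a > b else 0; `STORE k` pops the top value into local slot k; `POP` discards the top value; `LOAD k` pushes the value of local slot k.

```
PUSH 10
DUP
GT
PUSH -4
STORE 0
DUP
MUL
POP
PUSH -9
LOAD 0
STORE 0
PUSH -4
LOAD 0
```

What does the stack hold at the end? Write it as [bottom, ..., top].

[-9, -4, -4]

PUSH 10  10
DUP      10 10
GT       0
PUSH -4  0 -4
STORE 0  0
DUP      0 0
MUL      0
POP      (empty)
PUSH -9  -9
LOAD 0   -9 -4
STORE 0  -9
PUSH -4  -9 -4
LOAD 0   -9 -4 -4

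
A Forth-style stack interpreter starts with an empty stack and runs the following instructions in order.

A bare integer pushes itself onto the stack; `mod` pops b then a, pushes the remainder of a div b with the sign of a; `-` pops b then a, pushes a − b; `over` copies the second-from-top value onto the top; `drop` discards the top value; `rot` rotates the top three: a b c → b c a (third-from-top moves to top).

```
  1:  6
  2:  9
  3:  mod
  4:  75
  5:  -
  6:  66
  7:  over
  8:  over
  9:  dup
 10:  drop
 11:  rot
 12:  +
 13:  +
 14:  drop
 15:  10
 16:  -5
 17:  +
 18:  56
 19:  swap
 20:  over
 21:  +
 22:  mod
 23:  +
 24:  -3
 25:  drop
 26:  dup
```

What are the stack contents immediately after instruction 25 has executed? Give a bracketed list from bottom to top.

[-13]

6    -> 6
9    -> 6 9
mod  -> 6
75   -> 6 75
-    -> -69
66   -> -69 66
over -> -69 66 -69
over -> -69 66 -69 66
dup  -> -69 66 -69 66 66
drop -> -69 66 -69 66
rot  -> -69 -69 66 66
+    -> -69 -69 132
+    -> -69 63
drop -> -69
10   -> -69 10
-5   -> -69 10 -5
+    -> -69 5
56   -> -69 5 56
swap -> -69 56 5
over -> -69 56 5 56
+    -> -69 56 61
mod  -> -69 56
+    -> -13
-3   -> -13 -3
drop -> -13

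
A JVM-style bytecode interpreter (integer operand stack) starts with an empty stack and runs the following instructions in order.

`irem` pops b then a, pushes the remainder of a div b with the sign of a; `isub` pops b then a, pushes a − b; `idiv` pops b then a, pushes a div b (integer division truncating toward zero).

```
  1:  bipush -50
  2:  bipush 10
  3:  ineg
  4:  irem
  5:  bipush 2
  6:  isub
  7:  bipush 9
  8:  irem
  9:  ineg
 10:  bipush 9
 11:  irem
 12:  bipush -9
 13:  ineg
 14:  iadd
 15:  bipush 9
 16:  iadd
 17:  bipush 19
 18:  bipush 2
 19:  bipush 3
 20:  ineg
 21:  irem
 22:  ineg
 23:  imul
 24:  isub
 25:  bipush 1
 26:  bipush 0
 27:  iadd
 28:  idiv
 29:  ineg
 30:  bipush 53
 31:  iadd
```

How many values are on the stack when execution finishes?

bipush -50 → [-50]
bipush 10  → [-50, 10]
ineg       → [-50, -10]
irem       → [0]
bipush 2   → [0, 2]
isub       → [-2]
bipush 9   → [-2, 9]
irem       → [-2]
ineg       → [2]
bipush 9   → [2, 9]
irem       → [2]
bipush -9  → [2, -9]
ineg       → [2, 9]
iadd       → [11]
bipush 9   → [11, 9]
iadd       → [20]
bipush 19  → [20, 19]
bipush 2   → [20, 19, 2]
bipush 3   → [20, 19, 2, 3]
ineg       → [20, 19, 2, -3]
irem       → [20, 19, 2]
ineg       → [20, 19, -2]
imul       → [20, -38]
isub       → [58]
bipush 1   → [58, 1]
bipush 0   → [58, 1, 0]
iadd       → [58, 1]
idiv       → [58]
ineg       → [-58]
bipush 53  → [-58, 53]
iadd       → [-5]

1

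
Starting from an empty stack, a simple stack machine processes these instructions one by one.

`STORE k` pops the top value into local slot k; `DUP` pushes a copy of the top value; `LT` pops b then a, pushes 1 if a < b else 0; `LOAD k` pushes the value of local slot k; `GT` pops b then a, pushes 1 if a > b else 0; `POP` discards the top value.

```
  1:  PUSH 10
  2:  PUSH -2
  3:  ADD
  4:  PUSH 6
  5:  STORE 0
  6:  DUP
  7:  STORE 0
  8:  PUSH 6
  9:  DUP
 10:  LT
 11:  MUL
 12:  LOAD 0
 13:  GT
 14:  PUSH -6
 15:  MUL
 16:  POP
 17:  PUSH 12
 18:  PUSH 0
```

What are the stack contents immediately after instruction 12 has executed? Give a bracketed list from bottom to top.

PUSH 10 → 10
PUSH -2 → 10 -2
ADD     → 8
PUSH 6  → 8 6
STORE 0 → 8
DUP     → 8 8
STORE 0 → 8
PUSH 6  → 8 6
DUP     → 8 6 6
LT      → 8 0
MUL     → 0
LOAD 0  → 0 8

[0, 8]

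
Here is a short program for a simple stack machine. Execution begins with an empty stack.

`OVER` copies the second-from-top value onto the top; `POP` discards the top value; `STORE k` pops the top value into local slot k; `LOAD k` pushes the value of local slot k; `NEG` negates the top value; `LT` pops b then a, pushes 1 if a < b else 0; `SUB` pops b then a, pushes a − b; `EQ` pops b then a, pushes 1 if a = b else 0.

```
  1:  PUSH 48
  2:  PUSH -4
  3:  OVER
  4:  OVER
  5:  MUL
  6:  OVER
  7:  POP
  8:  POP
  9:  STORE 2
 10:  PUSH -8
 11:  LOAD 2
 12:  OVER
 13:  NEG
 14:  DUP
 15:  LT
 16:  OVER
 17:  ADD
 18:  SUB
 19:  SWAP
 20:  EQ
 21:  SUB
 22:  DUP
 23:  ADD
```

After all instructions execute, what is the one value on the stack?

PUSH 48 -> 48
PUSH -4 -> 48 -4
OVER    -> 48 -4 48
OVER    -> 48 -4 48 -4
MUL     -> 48 -4 -192
OVER    -> 48 -4 -192 -4
POP     -> 48 -4 -192
POP     -> 48 -4
STORE 2 -> 48
PUSH -8 -> 48 -8
LOAD 2  -> 48 -8 -4
OVER    -> 48 -8 -4 -8
NEG     -> 48 -8 -4 8
DUP     -> 48 -8 -4 8 8
LT      -> 48 -8 -4 0
OVER    -> 48 -8 -4 0 -4
ADD     -> 48 -8 -4 -4
SUB     -> 48 -8 0
SWAP    -> 48 0 -8
EQ      -> 48 0
SUB     -> 48
DUP     -> 48 48
ADD     -> 96

96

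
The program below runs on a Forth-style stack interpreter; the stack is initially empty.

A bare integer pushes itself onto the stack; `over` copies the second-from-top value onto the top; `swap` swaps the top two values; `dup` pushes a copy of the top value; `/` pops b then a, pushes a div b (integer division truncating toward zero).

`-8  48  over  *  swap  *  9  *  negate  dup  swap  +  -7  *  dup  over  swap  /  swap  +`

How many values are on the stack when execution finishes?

1

-8     -> -8
48     -> -8 48
over   -> -8 48 -8
*      -> -8 -384
swap   -> -384 -8
*      -> 3072
9      -> 3072 9
*      -> 27648
negate -> -27648
dup    -> -27648 -27648
swap   -> -27648 -27648
+      -> -55296
-7     -> -55296 -7
*      -> 387072
dup    -> 387072 387072
over   -> 387072 387072 387072
swap   -> 387072 387072 387072
/      -> 387072 1
swap   -> 1 387072
+      -> 387073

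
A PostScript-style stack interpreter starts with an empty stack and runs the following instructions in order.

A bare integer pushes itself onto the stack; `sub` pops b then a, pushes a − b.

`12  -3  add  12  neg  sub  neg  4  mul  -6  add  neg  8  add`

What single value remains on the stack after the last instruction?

12   12
-3   12 -3
add  9
12   9 12
neg  9 -12
sub  21
neg  -21
4    -21 4
mul  -84
-6   -84 -6
add  -90
neg  90
8    90 8
add  98

98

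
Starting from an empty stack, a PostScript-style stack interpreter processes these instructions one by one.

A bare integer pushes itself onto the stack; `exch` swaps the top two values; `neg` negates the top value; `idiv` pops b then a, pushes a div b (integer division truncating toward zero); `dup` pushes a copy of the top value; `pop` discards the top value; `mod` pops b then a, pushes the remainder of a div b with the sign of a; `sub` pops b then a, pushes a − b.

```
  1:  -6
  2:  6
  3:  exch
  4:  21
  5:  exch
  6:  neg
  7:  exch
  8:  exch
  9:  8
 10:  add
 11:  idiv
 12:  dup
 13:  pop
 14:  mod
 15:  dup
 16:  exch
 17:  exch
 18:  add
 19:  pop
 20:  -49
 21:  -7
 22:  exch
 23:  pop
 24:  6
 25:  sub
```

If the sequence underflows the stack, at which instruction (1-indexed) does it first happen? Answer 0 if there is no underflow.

0

-6   → [-6]
6    → [-6, 6]
exch → [6, -6]
21   → [6, -6, 21]
exch → [6, 21, -6]
neg  → [6, 21, 6]
exch → [6, 6, 21]
exch → [6, 21, 6]
8    → [6, 21, 6, 8]
add  → [6, 21, 14]
idiv → [6, 1]
dup  → [6, 1, 1]
pop  → [6, 1]
mod  → [0]
dup  → [0, 0]
exch → [0, 0]
exch → [0, 0]
add  → [0]
pop  → []
-49  → [-49]
-7   → [-49, -7]
exch → [-7, -49]
pop  → [-7]
6    → [-7, 6]
sub  → [-13]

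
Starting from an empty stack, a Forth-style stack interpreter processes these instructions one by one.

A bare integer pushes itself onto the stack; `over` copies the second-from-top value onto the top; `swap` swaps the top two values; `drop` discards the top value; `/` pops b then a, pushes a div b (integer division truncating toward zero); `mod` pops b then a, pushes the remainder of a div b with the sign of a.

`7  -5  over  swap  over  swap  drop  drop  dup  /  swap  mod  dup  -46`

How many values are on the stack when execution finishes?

3

7    -> [7]
-5   -> [7, -5]
over -> [7, -5, 7]
swap -> [7, 7, -5]
over -> [7, 7, -5, 7]
swap -> [7, 7, 7, -5]
drop -> [7, 7, 7]
drop -> [7, 7]
dup  -> [7, 7, 7]
/    -> [7, 1]
swap -> [1, 7]
mod  -> [1]
dup  -> [1, 1]
-46  -> [1, 1, -46]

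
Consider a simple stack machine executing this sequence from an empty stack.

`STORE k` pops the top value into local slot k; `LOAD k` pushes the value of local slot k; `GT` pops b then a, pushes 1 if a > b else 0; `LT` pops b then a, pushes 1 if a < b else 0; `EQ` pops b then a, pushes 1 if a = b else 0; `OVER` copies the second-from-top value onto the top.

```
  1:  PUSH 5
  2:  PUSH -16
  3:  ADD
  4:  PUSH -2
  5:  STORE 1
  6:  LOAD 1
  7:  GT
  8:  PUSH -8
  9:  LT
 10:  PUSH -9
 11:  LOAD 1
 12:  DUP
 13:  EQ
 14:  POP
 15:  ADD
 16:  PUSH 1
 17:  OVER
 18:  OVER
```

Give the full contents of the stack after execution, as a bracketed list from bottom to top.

[-9, 1, -9, 1]

PUSH 5    [5]
PUSH -16  [5, -16]
ADD       [-11]
PUSH -2   [-11, -2]
STORE 1   [-11]
LOAD 1    [-11, -2]
GT        [0]
PUSH -8   [0, -8]
LT        [0]
PUSH -9   [0, -9]
LOAD 1    [0, -9, -2]
DUP       [0, -9, -2, -2]
EQ        [0, -9, 1]
POP       [0, -9]
ADD       [-9]
PUSH 1    [-9, 1]
OVER      [-9, 1, -9]
OVER      [-9, 1, -9, 1]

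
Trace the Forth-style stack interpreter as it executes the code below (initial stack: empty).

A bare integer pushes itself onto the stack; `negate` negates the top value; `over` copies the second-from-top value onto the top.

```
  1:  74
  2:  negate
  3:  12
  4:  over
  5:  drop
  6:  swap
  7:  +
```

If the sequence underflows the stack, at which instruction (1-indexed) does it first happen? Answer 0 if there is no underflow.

0

74     → 74
negate → -74
12     → -74 12
over   → -74 12 -74
drop   → -74 12
swap   → 12 -74
+      → -62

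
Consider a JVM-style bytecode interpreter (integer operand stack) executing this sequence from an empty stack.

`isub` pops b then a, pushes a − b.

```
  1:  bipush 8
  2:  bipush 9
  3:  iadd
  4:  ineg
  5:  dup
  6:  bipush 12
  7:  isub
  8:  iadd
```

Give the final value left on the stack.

bipush 8  : 8
bipush 9  : 8 9
iadd      : 17
ineg      : -17
dup       : -17 -17
bipush 12 : -17 -17 12
isub      : -17 -29
iadd      : -46

-46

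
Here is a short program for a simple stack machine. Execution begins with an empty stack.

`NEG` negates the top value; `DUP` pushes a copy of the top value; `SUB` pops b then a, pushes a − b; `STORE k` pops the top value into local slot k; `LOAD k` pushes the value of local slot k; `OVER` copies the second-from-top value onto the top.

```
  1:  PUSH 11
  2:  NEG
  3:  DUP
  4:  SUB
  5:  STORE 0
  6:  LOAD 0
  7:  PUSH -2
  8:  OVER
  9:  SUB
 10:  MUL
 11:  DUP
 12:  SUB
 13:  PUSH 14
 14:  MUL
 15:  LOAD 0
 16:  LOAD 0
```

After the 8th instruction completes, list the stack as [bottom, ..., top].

[0, -2, 0]

PUSH 11 -> [11]
NEG     -> [-11]
DUP     -> [-11, -11]
SUB     -> [0]
STORE 0 -> []
LOAD 0  -> [0]
PUSH -2 -> [0, -2]
OVER    -> [0, -2, 0]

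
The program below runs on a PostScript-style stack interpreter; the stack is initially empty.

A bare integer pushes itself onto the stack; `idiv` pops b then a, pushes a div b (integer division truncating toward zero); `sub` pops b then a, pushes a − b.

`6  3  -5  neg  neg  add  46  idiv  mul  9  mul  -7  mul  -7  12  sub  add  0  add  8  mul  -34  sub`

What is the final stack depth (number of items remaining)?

1

6     6
3     6 3
-5    6 3 -5
neg   6 3 5
neg   6 3 -5
add   6 -2
46    6 -2 46
idiv  6 0
mul   0
9     0 9
mul   0
-7    0 -7
mul   0
-7    0 -7
12    0 -7 12
sub   0 -19
add   -19
0     -19 0
add   -19
8     -19 8
mul   -152
-34   -152 -34
sub   -118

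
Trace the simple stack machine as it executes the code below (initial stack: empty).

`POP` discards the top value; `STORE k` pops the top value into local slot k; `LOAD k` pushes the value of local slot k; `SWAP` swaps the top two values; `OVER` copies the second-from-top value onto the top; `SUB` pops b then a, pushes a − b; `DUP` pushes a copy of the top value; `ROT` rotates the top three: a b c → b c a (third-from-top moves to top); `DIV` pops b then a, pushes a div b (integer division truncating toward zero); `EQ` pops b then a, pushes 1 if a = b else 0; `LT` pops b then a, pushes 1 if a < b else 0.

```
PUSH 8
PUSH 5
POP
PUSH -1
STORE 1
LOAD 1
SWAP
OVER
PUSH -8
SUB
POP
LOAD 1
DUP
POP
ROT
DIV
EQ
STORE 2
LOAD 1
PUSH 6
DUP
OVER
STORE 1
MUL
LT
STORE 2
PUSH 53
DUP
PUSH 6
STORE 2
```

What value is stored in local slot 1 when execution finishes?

6

PUSH 8  : 8
PUSH 5  : 8 5
POP     : 8
PUSH -1 : 8 -1
STORE 1 : 8
LOAD 1  : 8 -1
SWAP    : -1 8
OVER    : -1 8 -1
PUSH -8 : -1 8 -1 -8
SUB     : -1 8 7
POP     : -1 8
LOAD 1  : -1 8 -1
DUP     : -1 8 -1 -1
POP     : -1 8 -1
ROT     : 8 -1 -1
DIV     : 8 1
EQ      : 0
STORE 2 : (empty)
LOAD 1  : -1
PUSH 6  : -1 6
DUP     : -1 6 6
OVER    : -1 6 6 6
STORE 1 : -1 6 6
MUL     : -1 36
LT      : 1
STORE 2 : (empty)
PUSH 53 : 53
DUP     : 53 53
PUSH 6  : 53 53 6
STORE 2 : 53 53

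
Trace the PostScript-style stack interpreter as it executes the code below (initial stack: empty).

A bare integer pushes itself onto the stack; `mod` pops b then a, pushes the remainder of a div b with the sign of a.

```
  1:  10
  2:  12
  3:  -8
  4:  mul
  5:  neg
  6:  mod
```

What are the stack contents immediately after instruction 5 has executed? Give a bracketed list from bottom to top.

10   [10]
12   [10, 12]
-8   [10, 12, -8]
mul  [10, -96]
neg  [10, 96]

[10, 96]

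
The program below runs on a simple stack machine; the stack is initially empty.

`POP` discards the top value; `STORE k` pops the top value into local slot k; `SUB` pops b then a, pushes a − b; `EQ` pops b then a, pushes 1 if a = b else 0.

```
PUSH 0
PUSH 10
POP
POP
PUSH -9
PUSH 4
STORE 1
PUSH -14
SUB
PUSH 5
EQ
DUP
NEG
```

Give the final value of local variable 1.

4

PUSH 0   → 0
PUSH 10  → 0 10
POP      → 0
POP      → (empty)
PUSH -9  → -9
PUSH 4   → -9 4
STORE 1  → -9
PUSH -14 → -9 -14
SUB      → 5
PUSH 5   → 5 5
EQ       → 1
DUP      → 1 1
NEG      → 1 -1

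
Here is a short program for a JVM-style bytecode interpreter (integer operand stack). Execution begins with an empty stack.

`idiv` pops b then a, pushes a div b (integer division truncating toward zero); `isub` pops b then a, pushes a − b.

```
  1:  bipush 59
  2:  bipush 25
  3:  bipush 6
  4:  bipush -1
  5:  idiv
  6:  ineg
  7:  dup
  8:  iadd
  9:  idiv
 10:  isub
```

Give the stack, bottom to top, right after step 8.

[59, 25, 12]

bipush 59  59
bipush 25  59 25
bipush 6   59 25 6
bipush -1  59 25 6 -1
idiv       59 25 -6
ineg       59 25 6
dup        59 25 6 6
iadd       59 25 12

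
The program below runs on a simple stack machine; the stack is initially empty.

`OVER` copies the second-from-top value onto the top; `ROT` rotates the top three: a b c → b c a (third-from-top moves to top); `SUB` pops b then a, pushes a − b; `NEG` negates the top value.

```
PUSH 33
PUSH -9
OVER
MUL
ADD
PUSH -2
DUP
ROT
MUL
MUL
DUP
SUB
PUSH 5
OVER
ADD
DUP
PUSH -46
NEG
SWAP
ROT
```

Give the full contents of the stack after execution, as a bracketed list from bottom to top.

[0, 46, 5, 5]

PUSH 33  : 33
PUSH -9  : 33 -9
OVER     : 33 -9 33
MUL      : 33 -297
ADD      : -264
PUSH -2  : -264 -2
DUP      : -264 -2 -2
ROT      : -2 -2 -264
MUL      : -2 528
MUL      : -1056
DUP      : -1056 -1056
SUB      : 0
PUSH 5   : 0 5
OVER     : 0 5 0
ADD      : 0 5
DUP      : 0 5 5
PUSH -46 : 0 5 5 -46
NEG      : 0 5 5 46
SWAP     : 0 5 46 5
ROT      : 0 46 5 5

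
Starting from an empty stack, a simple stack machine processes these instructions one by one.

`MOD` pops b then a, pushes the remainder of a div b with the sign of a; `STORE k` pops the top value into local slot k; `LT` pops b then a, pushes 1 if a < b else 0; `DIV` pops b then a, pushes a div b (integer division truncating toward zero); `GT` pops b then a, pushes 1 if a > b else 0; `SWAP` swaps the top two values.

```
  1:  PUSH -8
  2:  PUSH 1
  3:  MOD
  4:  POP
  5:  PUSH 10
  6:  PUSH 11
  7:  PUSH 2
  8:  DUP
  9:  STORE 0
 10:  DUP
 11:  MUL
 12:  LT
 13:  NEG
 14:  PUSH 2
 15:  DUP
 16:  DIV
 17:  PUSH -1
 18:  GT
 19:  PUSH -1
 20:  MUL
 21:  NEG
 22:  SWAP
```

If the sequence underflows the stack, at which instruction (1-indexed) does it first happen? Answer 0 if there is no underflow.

0

PUSH -8 → [-8]
PUSH 1  → [-8, 1]
MOD     → [0]
POP     → []
PUSH 10 → [10]
PUSH 11 → [10, 11]
PUSH 2  → [10, 11, 2]
DUP     → [10, 11, 2, 2]
STORE 0 → [10, 11, 2]
DUP     → [10, 11, 2, 2]
MUL     → [10, 11, 4]
LT      → [10, 0]
NEG     → [10, 0]
PUSH 2  → [10, 0, 2]
DUP     → [10, 0, 2, 2]
DIV     → [10, 0, 1]
PUSH -1 → [10, 0, 1, -1]
GT      → [10, 0, 1]
PUSH -1 → [10, 0, 1, -1]
MUL     → [10, 0, -1]
NEG     → [10, 0, 1]
SWAP    → [10, 1, 0]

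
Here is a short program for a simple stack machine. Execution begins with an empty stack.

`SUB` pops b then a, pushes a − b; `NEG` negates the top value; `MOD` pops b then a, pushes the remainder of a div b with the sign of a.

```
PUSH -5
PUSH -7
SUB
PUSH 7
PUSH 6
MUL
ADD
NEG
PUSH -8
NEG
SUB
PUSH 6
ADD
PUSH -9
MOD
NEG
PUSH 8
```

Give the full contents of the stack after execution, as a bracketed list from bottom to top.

PUSH -5  [-5]
PUSH -7  [-5, -7]
SUB      [2]
PUSH 7   [2, 7]
PUSH 6   [2, 7, 6]
MUL      [2, 42]
ADD      [44]
NEG      [-44]
PUSH -8  [-44, -8]
NEG      [-44, 8]
SUB      [-52]
PUSH 6   [-52, 6]
ADD      [-46]
PUSH -9  [-46, -9]
MOD      [-1]
NEG      [1]
PUSH 8   [1, 8]

[1, 8]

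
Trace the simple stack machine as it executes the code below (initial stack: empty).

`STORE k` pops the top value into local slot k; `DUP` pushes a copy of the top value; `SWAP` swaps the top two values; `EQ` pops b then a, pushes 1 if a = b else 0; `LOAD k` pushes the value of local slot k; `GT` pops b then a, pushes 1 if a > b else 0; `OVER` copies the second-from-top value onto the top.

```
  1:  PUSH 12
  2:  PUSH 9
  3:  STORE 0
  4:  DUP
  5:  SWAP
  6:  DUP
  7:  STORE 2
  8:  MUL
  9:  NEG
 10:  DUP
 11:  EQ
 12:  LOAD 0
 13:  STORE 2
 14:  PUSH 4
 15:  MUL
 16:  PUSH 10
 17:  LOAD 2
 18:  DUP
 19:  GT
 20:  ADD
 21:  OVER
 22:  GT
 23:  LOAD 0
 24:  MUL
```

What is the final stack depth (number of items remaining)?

PUSH 12 : 12
PUSH 9  : 12 9
STORE 0 : 12
DUP     : 12 12
SWAP    : 12 12
DUP     : 12 12 12
STORE 2 : 12 12
MUL     : 144
NEG     : -144
DUP     : -144 -144
EQ      : 1
LOAD 0  : 1 9
STORE 2 : 1
PUSH 4  : 1 4
MUL     : 4
PUSH 10 : 4 10
LOAD 2  : 4 10 9
DUP     : 4 10 9 9
GT      : 4 10 0
ADD     : 4 10
OVER    : 4 10 4
GT      : 4 1
LOAD 0  : 4 1 9
MUL     : 4 9

2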